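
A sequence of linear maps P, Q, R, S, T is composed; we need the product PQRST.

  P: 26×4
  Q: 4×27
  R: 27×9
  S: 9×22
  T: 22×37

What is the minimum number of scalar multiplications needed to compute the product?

Adjacent pairs: PQ = 26·4·27 = 2808; QR = 4·27·9 = 972; RS = 27·9·22 = 5346; ST = 9·22·37 = 7326.
Length 3: P..R: k=1: 0+972+26·4·9=1908; k=2: 2808+0+26·27·9=9126 → min 1908 | Q..S: k=2: 0+5346+4·27·22=7722; k=3: 972+0+4·9·22=1764 → min 1764 | R..T: k=3: 0+7326+27·9·37=16317; k=4: 5346+0+27·22·37=27324 → min 16317.
Length 4: P..S: k=1: 0+1764+26·4·22=4052; k=2: 2808+5346+26·27·22=23598; k=3: 1908+0+26·9·22=7056 → min 4052 | Q..T: k=2: 0+16317+4·27·37=20313; k=3: 972+7326+4·9·37=9630; k=4: 1764+0+4·22·37=5020 → min 5020.
Length 5: P..T: k=1: 0+5020+26·4·37=8868; k=2: 2808+16317+26·27·37=45099; k=3: 1908+7326+26·9·37=17892; k=4: 4052+0+26·22·37=25216 → min 8868.
Optimal order: (P(((QR)S)T)) with cost 8868.

8868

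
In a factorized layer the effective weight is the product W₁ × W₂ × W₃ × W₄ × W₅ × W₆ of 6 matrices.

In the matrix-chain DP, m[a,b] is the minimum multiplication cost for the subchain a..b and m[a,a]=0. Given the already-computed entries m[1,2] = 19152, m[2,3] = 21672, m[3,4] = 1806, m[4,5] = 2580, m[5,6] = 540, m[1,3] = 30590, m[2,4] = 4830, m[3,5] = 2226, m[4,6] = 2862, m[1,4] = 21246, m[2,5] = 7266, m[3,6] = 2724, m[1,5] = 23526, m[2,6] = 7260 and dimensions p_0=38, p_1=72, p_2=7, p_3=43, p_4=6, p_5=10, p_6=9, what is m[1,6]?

m[1,6] = min over k∈[1,5] of m[1,k]+m[k+1,6]+p_{0}·p_k·p_{6}.
k=1: 0 + 7260 + 38·72·9 = 31884; k=2: 19152 + 2724 + 38·7·9 = 24270; k=3: 30590 + 2862 + 38·43·9 = 48158; k=4: 21246 + 540 + 38·6·9 = 23838; k=5: 23526 + 0 + 38·10·9 = 26946.
Minimum: 23838 at k=4.

23838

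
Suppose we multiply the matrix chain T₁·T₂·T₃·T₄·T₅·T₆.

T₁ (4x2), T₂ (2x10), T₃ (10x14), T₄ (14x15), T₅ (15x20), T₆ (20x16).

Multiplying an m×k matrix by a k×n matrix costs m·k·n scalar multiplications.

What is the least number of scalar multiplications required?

2068

Adjacent pairs: T₁T₂ = 4·2·10 = 80; T₂T₃ = 2·10·14 = 280; T₃T₄ = 10·14·15 = 2100; T₄T₅ = 14·15·20 = 4200; T₅T₆ = 15·20·16 = 4800.
Length 3: T₁..T₃: k=1: 0+280+4·2·14=392; k=2: 80+0+4·10·14=640 → min 392 | T₂..T₄: k=2: 0+2100+2·10·15=2400; k=3: 280+0+2·14·15=700 → min 700 | T₃..T₅: k=3: 0+4200+10·14·20=7000; k=4: 2100+0+10·15·20=5100 → min 5100 | T₄..T₆: k=4: 0+4800+14·15·16=8160; k=5: 4200+0+14·20·16=8680 → min 8160.
Length 4: T₁..T₄: k=1: 0+700+4·2·15=820; k=2: 80+2100+4·10·15=2780; k=3: 392+0+4·14·15=1232 → min 820 | T₂..T₅: k=2: 0+5100+2·10·20=5500; k=3: 280+4200+2·14·20=5040; k=4: 700+0+2·15·20=1300 → min 1300 | T₃..T₆: k=3: 0+8160+10·14·16=10400; k=4: 2100+4800+10·15·16=9300; k=5: 5100+0+10·20·16=8300 → min 8300.
Length 5: T₁..T₅: k=1: 0+1300+4·2·20=1460; k=2: 80+5100+4·10·20=5980; k=3: 392+4200+4·14·20=5712; k=4: 820+0+4·15·20=2020 → min 1460 | T₂..T₆: k=2: 0+8300+2·10·16=8620; k=3: 280+8160+2·14·16=8888; k=4: 700+4800+2·15·16=5980; k=5: 1300+0+2·20·16=1940 → min 1940.
Length 6: T₁..T₆: k=1: 0+1940+4·2·16=2068; k=2: 80+8300+4·10·16=9020; k=3: 392+8160+4·14·16=9448; k=4: 820+4800+4·15·16=6580; k=5: 1460+0+4·20·16=2740 → min 2068.
Optimal order: (T₁·((((T₂·T₃)·T₄)·T₅)·T₆)) with cost 2068.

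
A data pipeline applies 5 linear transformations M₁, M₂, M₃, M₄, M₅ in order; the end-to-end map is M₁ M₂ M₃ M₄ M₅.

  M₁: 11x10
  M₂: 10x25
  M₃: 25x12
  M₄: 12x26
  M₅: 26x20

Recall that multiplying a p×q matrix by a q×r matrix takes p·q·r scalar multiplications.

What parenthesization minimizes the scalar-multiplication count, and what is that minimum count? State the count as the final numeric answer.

Adjacent pairs: M₁M₂ = 11·10·25 = 2750; M₂M₃ = 10·25·12 = 3000; M₃M₄ = 25·12·26 = 7800; M₄M₅ = 12·26·20 = 6240.
Length 3: M₁..M₃: k=1: 0+3000+11·10·12=4320; k=2: 2750+0+11·25·12=6050 → min 4320 | M₂..M₄: k=2: 0+7800+10·25·26=14300; k=3: 3000+0+10·12·26=6120 → min 6120 | M₃..M₅: k=3: 0+6240+25·12·20=12240; k=4: 7800+0+25·26·20=20800 → min 12240.
Length 4: M₁..M₄: k=1: 0+6120+11·10·26=8980; k=2: 2750+7800+11·25·26=17700; k=3: 4320+0+11·12·26=7752 → min 7752 | M₂..M₅: k=2: 0+12240+10·25·20=17240; k=3: 3000+6240+10·12·20=11640; k=4: 6120+0+10·26·20=11320 → min 11320.
Length 5: M₁..M₅: k=1: 0+11320+11·10·20=13520; k=2: 2750+12240+11·25·20=20490; k=3: 4320+6240+11·12·20=13200; k=4: 7752+0+11·26·20=13472 → min 13200.
Optimal parenthesization: ((M₁ (M₂ M₃)) (M₄ M₅)) with cost 13200.

13200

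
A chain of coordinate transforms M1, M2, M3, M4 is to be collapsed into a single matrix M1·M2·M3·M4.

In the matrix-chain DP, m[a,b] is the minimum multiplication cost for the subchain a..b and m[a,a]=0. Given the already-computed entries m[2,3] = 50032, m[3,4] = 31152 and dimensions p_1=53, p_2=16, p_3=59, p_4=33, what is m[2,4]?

59136

m[2,4] = min over k∈[2,3] of m[2,k]+m[k+1,4]+p_{1}·p_k·p_{4}.
k=2: 0 + 31152 + 53·16·33 = 59136; k=3: 50032 + 0 + 53·59·33 = 153223.
Minimum: 59136 at k=2.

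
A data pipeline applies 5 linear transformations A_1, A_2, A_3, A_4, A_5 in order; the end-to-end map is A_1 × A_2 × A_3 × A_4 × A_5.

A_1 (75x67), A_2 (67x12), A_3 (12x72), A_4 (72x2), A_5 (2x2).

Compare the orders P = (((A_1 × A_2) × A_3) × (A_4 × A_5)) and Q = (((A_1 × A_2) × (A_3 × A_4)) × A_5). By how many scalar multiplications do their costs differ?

72060

Order P = (((A_1 × A_2) × A_3) × (A_4 × A_5)): (A_1 × A_2): 75×67 by 67×12 → 75×12, cost 75·67·12 = 60300; ((A_1 × A_2) × A_3): 75×12 by 12×72 → 75×72, cost 75·12·72 = 64800; cumulative 125100; (A_4 × A_5): 72×2 by 2×2 → 72×2, cost 72·2·2 = 288; (((A_1 × A_2) × A_3) × (A_4 × A_5)): 75×72 by 72×2 → 75×2, cost 75·72·2 = 10800; cumulative 136188. Total 136188.
Order Q = (((A_1 × A_2) × (A_3 × A_4)) × A_5): (A_1 × A_2): 75×67 by 67×12 → 75×12, cost 75·67·12 = 60300; (A_3 × A_4): 12×72 by 72×2 → 12×2, cost 12·72·2 = 1728; ((A_1 × A_2) × (A_3 × A_4)): 75×12 by 12×2 → 75×2, cost 75·12·2 = 1800; cumulative 63828; (((A_1 × A_2) × (A_3 × A_4)) × A_5): 75×2 by 2×2 → 75×2, cost 75·2·2 = 300; cumulative 64128. Total 64128.
Difference: |136188 − 64128| = 72060.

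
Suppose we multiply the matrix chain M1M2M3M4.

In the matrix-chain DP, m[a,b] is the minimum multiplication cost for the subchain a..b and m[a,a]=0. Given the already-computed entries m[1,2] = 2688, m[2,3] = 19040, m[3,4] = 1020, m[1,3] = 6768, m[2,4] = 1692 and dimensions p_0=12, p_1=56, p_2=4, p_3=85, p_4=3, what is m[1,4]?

m[1,4] = min over k∈[1,3] of m[1,k]+m[k+1,4]+p_{0}·p_k·p_{4}.
k=1: 0 + 1692 + 12·56·3 = 3708; k=2: 2688 + 1020 + 12·4·3 = 3852; k=3: 6768 + 0 + 12·85·3 = 9828.
Minimum: 3708 at k=1.

3708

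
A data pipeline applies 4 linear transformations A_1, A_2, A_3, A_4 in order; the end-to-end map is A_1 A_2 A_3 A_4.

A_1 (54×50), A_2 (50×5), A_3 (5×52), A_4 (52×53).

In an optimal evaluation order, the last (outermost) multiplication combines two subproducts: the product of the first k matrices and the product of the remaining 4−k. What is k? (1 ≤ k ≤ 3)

2

Adjacent pairs: A_1A_2 = 54·50·5 = 13500; A_2A_3 = 50·5·52 = 13000; A_3A_4 = 5·52·53 = 13780.
Length 3: A_1..A_3: k=1: 0+13000+54·50·52=153400; k=2: 13500+0+54·5·52=27540 → min 27540 | A_2..A_4: k=2: 0+13780+50·5·53=27030; k=3: 13000+0+50·52·53=150800 → min 27030.
Top-level splits: k=1: (A_1..A_1)·(A_2..A_4) → 0+27030+54·50·53 = 170130; k=2: (A_1..A_2)·(A_3..A_4) → 13500+13780+54·5·53 = 41590; k=3: (A_1..A_3)·(A_4..A_4) → 27540+0+54·52·53 = 176364.
Best split is after A_2, i.e. k = 2.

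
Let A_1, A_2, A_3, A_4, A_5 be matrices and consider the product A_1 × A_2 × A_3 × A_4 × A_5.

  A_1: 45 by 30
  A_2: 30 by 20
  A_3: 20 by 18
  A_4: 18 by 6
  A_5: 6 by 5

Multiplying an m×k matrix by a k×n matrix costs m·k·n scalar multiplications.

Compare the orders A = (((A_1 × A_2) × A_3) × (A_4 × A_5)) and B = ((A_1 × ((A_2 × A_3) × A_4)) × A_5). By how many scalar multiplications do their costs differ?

24300

Order A = (((A_1 × A_2) × A_3) × (A_4 × A_5)): (A_1 × A_2): 45×30 by 30×20 → 45×20, cost 45·30·20 = 27000; ((A_1 × A_2) × A_3): 45×20 by 20×18 → 45×18, cost 45·20·18 = 16200; cumulative 43200; (A_4 × A_5): 18×6 by 6×5 → 18×5, cost 18·6·5 = 540; (((A_1 × A_2) × A_3) × (A_4 × A_5)): 45×18 by 18×5 → 45×5, cost 45·18·5 = 4050; cumulative 47790. Total 47790.
Order B = ((A_1 × ((A_2 × A_3) × A_4)) × A_5): (A_2 × A_3): 30×20 by 20×18 → 30×18, cost 30·20·18 = 10800; ((A_2 × A_3) × A_4): 30×18 by 18×6 → 30×6, cost 30·18·6 = 3240; cumulative 14040; (A_1 × ((A_2 × A_3) × A_4)): 45×30 by 30×6 → 45×6, cost 45·30·6 = 8100; cumulative 22140; ((A_1 × ((A_2 × A_3) × A_4)) × A_5): 45×6 by 6×5 → 45×5, cost 45·6·5 = 1350; cumulative 23490. Total 23490.
Difference: |47790 − 23490| = 24300.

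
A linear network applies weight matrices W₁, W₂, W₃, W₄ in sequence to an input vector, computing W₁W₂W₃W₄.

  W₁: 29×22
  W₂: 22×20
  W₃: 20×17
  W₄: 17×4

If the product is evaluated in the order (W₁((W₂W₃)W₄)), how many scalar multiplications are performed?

(W₂W₃): 22×20 by 20×17 → 22×17, cost 22·20·17 = 7480
((W₂W₃)W₄): 22×17 by 17×4 → 22×4, cost 22·17·4 = 1496; cumulative 8976
(W₁((W₂W₃)W₄)): 29×22 by 22×4 → 29×4, cost 29·22·4 = 2552; cumulative 11528
Total: 11528 scalar multiplications.

11528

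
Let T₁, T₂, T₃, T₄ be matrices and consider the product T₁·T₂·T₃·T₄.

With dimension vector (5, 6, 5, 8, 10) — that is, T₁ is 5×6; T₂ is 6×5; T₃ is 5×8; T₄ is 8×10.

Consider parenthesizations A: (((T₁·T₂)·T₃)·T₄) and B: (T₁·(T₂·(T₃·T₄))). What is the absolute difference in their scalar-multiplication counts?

250

Order A = (((T₁·T₂)·T₃)·T₄): (T₁·T₂): 5×6 by 6×5 → 5×5, cost 5·6·5 = 150; ((T₁·T₂)·T₃): 5×5 by 5×8 → 5×8, cost 5·5·8 = 200; cumulative 350; (((T₁·T₂)·T₃)·T₄): 5×8 by 8×10 → 5×10, cost 5·8·10 = 400; cumulative 750. Total 750.
Order B = (T₁·(T₂·(T₃·T₄))): (T₃·T₄): 5×8 by 8×10 → 5×10, cost 5·8·10 = 400; (T₂·(T₃·T₄)): 6×5 by 5×10 → 6×10, cost 6·5·10 = 300; cumulative 700; (T₁·(T₂·(T₃·T₄))): 5×6 by 6×10 → 5×10, cost 5·6·10 = 300; cumulative 1000. Total 1000.
Difference: |750 − 1000| = 250.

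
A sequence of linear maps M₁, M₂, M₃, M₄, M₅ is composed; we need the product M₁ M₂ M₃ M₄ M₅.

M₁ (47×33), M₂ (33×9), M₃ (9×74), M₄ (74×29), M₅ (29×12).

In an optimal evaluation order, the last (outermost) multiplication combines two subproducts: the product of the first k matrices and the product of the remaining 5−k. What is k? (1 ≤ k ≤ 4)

2

Adjacent pairs: M₁M₂ = 47·33·9 = 13959; M₂M₃ = 33·9·74 = 21978; M₃M₄ = 9·74·29 = 19314; M₄M₅ = 74·29·12 = 25752.
Length 3: M₁..M₃: k=1: 0+21978+47·33·74=136752; k=2: 13959+0+47·9·74=45261 → min 45261 | M₂..M₄: k=2: 0+19314+33·9·29=27927; k=3: 21978+0+33·74·29=92796 → min 27927 | M₃..M₅: k=3: 0+25752+9·74·12=33744; k=4: 19314+0+9·29·12=22446 → min 22446.
Length 4: M₁..M₄: k=1: 0+27927+47·33·29=72906; k=2: 13959+19314+47·9·29=45540; k=3: 45261+0+47·74·29=146123 → min 45540 | M₂..M₅: k=2: 0+22446+33·9·12=26010; k=3: 21978+25752+33·74·12=77034; k=4: 27927+0+33·29·12=39411 → min 26010.
Top-level splits: k=1: (M₁..M₁)·(M₂..M₅) → 0+26010+47·33·12 = 44622; k=2: (M₁..M₂)·(M₃..M₅) → 13959+22446+47·9·12 = 41481; k=3: (M₁..M₃)·(M₄..M₅) → 45261+25752+47·74·12 = 112749; k=4: (M₁..M₄)·(M₅..M₅) → 45540+0+47·29·12 = 61896.
Best split is after M₂, i.e. k = 2.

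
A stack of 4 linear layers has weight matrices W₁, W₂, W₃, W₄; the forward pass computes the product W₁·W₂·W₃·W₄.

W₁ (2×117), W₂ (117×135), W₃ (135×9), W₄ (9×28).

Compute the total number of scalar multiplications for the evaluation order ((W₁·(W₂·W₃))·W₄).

144765

(W₂·W₃): 117×135 by 135×9 → 117×9, cost 117·135·9 = 142155
(W₁·(W₂·W₃)): 2×117 by 117×9 → 2×9, cost 2·117·9 = 2106; cumulative 144261
((W₁·(W₂·W₃))·W₄): 2×9 by 9×28 → 2×28, cost 2·9·28 = 504; cumulative 144765
Total: 144765 scalar multiplications.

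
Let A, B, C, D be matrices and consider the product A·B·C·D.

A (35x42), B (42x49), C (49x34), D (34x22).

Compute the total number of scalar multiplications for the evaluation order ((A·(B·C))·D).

146132

(B·C): 42×49 by 49×34 → 42×34, cost 42·49·34 = 69972
(A·(B·C)): 35×42 by 42×34 → 35×34, cost 35·42·34 = 49980; cumulative 119952
((A·(B·C))·D): 35×34 by 34×22 → 35×22, cost 35·34·22 = 26180; cumulative 146132
Total: 146132 scalar multiplications.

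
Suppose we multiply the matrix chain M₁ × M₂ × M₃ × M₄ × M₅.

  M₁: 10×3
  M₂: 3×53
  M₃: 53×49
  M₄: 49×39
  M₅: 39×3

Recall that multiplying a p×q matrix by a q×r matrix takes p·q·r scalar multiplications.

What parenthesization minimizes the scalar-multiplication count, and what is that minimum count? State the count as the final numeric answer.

Adjacent pairs: M₁M₂ = 10·3·53 = 1590; M₂M₃ = 3·53·49 = 7791; M₃M₄ = 53·49·39 = 101283; M₄M₅ = 49·39·3 = 5733.
Length 3: M₁..M₃: k=1: 0+7791+10·3·49=9261; k=2: 1590+0+10·53·49=27560 → min 9261 | M₂..M₄: k=2: 0+101283+3·53·39=107484; k=3: 7791+0+3·49·39=13524 → min 13524 | M₃..M₅: k=3: 0+5733+53·49·3=13524; k=4: 101283+0+53·39·3=107484 → min 13524.
Length 4: M₁..M₄: k=1: 0+13524+10·3·39=14694; k=2: 1590+101283+10·53·39=123543; k=3: 9261+0+10·49·39=28371 → min 14694 | M₂..M₅: k=2: 0+13524+3·53·3=14001; k=3: 7791+5733+3·49·3=13965; k=4: 13524+0+3·39·3=13875 → min 13875.
Length 5: M₁..M₅: k=1: 0+13875+10·3·3=13965; k=2: 1590+13524+10·53·3=16704; k=3: 9261+5733+10·49·3=16464; k=4: 14694+0+10·39·3=15864 → min 13965.
Optimal parenthesization: (M₁ × (((M₂ × M₃) × M₄) × M₅)) with cost 13965.

13965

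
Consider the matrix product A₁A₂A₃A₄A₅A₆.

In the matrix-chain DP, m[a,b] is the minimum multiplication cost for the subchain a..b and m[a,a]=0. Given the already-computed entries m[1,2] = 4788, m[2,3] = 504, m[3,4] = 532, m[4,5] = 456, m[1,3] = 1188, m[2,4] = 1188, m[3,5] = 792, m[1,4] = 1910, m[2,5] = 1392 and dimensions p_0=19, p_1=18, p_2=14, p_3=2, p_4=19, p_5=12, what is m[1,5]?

m[1,5] = min over k∈[1,4] of m[1,k]+m[k+1,5]+p_{0}·p_k·p_{5}.
k=1: 0 + 1392 + 19·18·12 = 5496; k=2: 4788 + 792 + 19·14·12 = 8772; k=3: 1188 + 456 + 19·2·12 = 2100; k=4: 1910 + 0 + 19·19·12 = 6242.
Minimum: 2100 at k=3.

2100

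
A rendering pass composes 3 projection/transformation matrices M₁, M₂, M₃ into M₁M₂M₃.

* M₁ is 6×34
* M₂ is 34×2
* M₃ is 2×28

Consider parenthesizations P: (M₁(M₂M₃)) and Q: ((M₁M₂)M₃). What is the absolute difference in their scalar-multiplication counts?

6872

Order P = (M₁(M₂M₃)): (M₂M₃): 34×2 by 2×28 → 34×28, cost 34·2·28 = 1904; (M₁(M₂M₃)): 6×34 by 34×28 → 6×28, cost 6·34·28 = 5712; cumulative 7616. Total 7616.
Order Q = ((M₁M₂)M₃): (M₁M₂): 6×34 by 34×2 → 6×2, cost 6·34·2 = 408; ((M₁M₂)M₃): 6×2 by 2×28 → 6×28, cost 6·2·28 = 336; cumulative 744. Total 744.
Difference: |7616 − 744| = 6872.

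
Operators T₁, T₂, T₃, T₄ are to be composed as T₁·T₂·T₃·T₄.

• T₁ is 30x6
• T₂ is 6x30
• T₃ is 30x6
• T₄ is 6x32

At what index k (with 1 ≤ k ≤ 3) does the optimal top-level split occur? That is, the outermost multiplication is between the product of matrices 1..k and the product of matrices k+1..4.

Adjacent pairs: T₁T₂ = 30·6·30 = 5400; T₂T₃ = 6·30·6 = 1080; T₃T₄ = 30·6·32 = 5760.
Length 3: T₁..T₃: k=1: 0+1080+30·6·6=2160; k=2: 5400+0+30·30·6=10800 → min 2160 | T₂..T₄: k=2: 0+5760+6·30·32=11520; k=3: 1080+0+6·6·32=2232 → min 2232.
Top-level splits: k=1: (T₁..T₁)·(T₂..T₄) → 0+2232+30·6·32 = 7992; k=2: (T₁..T₂)·(T₃..T₄) → 5400+5760+30·30·32 = 39960; k=3: (T₁..T₃)·(T₄..T₄) → 2160+0+30·6·32 = 7920.
Best split is after T₃, i.e. k = 3.

3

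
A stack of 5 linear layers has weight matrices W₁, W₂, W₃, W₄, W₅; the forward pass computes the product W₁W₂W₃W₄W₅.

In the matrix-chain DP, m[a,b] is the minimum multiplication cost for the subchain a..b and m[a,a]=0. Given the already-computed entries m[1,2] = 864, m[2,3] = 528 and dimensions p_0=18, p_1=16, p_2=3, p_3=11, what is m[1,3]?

1458

m[1,3] = min over k∈[1,2] of m[1,k]+m[k+1,3]+p_{0}·p_k·p_{3}.
k=1: 0 + 528 + 18·16·11 = 3696; k=2: 864 + 0 + 18·3·11 = 1458.
Minimum: 1458 at k=2.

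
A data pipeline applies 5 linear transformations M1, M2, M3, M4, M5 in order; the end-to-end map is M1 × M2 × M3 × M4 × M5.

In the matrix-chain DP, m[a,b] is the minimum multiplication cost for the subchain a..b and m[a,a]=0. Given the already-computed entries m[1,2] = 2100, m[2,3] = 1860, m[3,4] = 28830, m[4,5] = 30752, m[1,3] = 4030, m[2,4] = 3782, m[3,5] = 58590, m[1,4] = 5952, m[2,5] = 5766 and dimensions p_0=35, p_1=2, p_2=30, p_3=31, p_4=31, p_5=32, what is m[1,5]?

8006

m[1,5] = min over k∈[1,4] of m[1,k]+m[k+1,5]+p_{0}·p_k·p_{5}.
k=1: 0 + 5766 + 35·2·32 = 8006; k=2: 2100 + 58590 + 35·30·32 = 94290; k=3: 4030 + 30752 + 35·31·32 = 69502; k=4: 5952 + 0 + 35·31·32 = 40672.
Minimum: 8006 at k=1.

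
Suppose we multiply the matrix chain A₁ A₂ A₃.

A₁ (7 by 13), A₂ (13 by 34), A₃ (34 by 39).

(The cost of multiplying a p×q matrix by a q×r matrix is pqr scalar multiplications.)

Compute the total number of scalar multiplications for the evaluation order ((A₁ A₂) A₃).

(A₁ A₂): 7×13 by 13×34 → 7×34, cost 7·13·34 = 3094
((A₁ A₂) A₃): 7×34 by 34×39 → 7×39, cost 7·34·39 = 9282; cumulative 12376
Total: 12376 scalar multiplications.

12376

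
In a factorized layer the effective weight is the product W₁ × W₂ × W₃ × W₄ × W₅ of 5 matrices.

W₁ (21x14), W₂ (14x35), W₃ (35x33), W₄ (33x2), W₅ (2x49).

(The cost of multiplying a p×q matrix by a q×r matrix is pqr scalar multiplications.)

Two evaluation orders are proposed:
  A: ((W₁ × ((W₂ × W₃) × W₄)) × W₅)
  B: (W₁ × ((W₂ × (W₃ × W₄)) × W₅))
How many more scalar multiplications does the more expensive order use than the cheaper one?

672

Order A = ((W₁ × ((W₂ × W₃) × W₄)) × W₅): (W₂ × W₃): 14×35 by 35×33 → 14×33, cost 14·35·33 = 16170; ((W₂ × W₃) × W₄): 14×33 by 33×2 → 14×2, cost 14·33·2 = 924; cumulative 17094; (W₁ × ((W₂ × W₃) × W₄)): 21×14 by 14×2 → 21×2, cost 21·14·2 = 588; cumulative 17682; ((W₁ × ((W₂ × W₃) × W₄)) × W₅): 21×2 by 2×49 → 21×49, cost 21·2·49 = 2058; cumulative 19740. Total 19740.
Order B = (W₁ × ((W₂ × (W₃ × W₄)) × W₅)): (W₃ × W₄): 35×33 by 33×2 → 35×2, cost 35·33·2 = 2310; (W₂ × (W₃ × W₄)): 14×35 by 35×2 → 14×2, cost 14·35·2 = 980; cumulative 3290; ((W₂ × (W₃ × W₄)) × W₅): 14×2 by 2×49 → 14×49, cost 14·2·49 = 1372; cumulative 4662; (W₁ × ((W₂ × (W₃ × W₄)) × W₅)): 21×14 by 14×49 → 21×49, cost 21·14·49 = 14406; cumulative 19068. Total 19068.
Difference: |19740 − 19068| = 672.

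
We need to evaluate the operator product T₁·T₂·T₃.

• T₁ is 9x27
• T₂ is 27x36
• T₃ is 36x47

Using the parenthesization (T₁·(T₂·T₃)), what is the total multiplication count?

(T₂·T₃): 27×36 by 36×47 → 27×47, cost 27·36·47 = 45684
(T₁·(T₂·T₃)): 9×27 by 27×47 → 9×47, cost 9·27·47 = 11421; cumulative 57105
Total: 57105 scalar multiplications.

57105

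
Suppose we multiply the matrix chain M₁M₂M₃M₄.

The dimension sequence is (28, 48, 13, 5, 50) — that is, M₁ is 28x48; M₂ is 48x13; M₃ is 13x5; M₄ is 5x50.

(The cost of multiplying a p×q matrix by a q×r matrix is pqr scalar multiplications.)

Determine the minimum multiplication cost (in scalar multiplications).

16840

Adjacent pairs: M₁M₂ = 28·48·13 = 17472; M₂M₃ = 48·13·5 = 3120; M₃M₄ = 13·5·50 = 3250.
Length 3: M₁..M₃: k=1: 0+3120+28·48·5=9840; k=2: 17472+0+28·13·5=19292 → min 9840 | M₂..M₄: k=2: 0+3250+48·13·50=34450; k=3: 3120+0+48·5·50=15120 → min 15120.
Length 4: M₁..M₄: k=1: 0+15120+28·48·50=82320; k=2: 17472+3250+28·13·50=38922; k=3: 9840+0+28·5·50=16840 → min 16840.
Optimal order: ((M₁(M₂M₃))M₄) with cost 16840.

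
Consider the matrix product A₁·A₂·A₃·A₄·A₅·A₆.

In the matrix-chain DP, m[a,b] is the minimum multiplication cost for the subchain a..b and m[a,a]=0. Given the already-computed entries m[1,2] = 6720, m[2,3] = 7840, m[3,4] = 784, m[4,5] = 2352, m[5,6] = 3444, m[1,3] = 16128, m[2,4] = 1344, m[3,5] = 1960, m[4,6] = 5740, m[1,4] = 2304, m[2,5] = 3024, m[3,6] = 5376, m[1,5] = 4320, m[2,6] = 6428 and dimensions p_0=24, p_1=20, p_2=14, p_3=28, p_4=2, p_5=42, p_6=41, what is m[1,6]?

7716

m[1,6] = min over k∈[1,5] of m[1,k]+m[k+1,6]+p_{0}·p_k·p_{6}.
k=1: 0 + 6428 + 24·20·41 = 26108; k=2: 6720 + 5376 + 24·14·41 = 25872; k=3: 16128 + 5740 + 24·28·41 = 49420; k=4: 2304 + 3444 + 24·2·41 = 7716; k=5: 4320 + 0 + 24·42·41 = 45648.
Minimum: 7716 at k=4.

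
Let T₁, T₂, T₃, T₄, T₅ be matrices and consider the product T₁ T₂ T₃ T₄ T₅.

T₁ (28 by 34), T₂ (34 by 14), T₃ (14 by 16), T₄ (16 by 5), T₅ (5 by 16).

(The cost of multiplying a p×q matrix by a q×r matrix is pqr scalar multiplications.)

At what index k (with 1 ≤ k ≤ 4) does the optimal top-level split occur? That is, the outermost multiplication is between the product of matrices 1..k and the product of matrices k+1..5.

Adjacent pairs: T₁T₂ = 28·34·14 = 13328; T₂T₃ = 34·14·16 = 7616; T₃T₄ = 14·16·5 = 1120; T₄T₅ = 16·5·16 = 1280.
Length 3: T₁..T₃: k=1: 0+7616+28·34·16=22848; k=2: 13328+0+28·14·16=19600 → min 19600 | T₂..T₄: k=2: 0+1120+34·14·5=3500; k=3: 7616+0+34·16·5=10336 → min 3500 | T₃..T₅: k=3: 0+1280+14·16·16=4864; k=4: 1120+0+14·5·16=2240 → min 2240.
Length 4: T₁..T₄: k=1: 0+3500+28·34·5=8260; k=2: 13328+1120+28·14·5=16408; k=3: 19600+0+28·16·5=21840 → min 8260 | T₂..T₅: k=2: 0+2240+34·14·16=9856; k=3: 7616+1280+34·16·16=17600; k=4: 3500+0+34·5·16=6220 → min 6220.
Top-level splits: k=1: (T₁..T₁)·(T₂..T₅) → 0+6220+28·34·16 = 21452; k=2: (T₁..T₂)·(T₃..T₅) → 13328+2240+28·14·16 = 21840; k=3: (T₁..T₃)·(T₄..T₅) → 19600+1280+28·16·16 = 28048; k=4: (T₁..T₄)·(T₅..T₅) → 8260+0+28·5·16 = 10500.
Best split is after T₄, i.e. k = 4.

4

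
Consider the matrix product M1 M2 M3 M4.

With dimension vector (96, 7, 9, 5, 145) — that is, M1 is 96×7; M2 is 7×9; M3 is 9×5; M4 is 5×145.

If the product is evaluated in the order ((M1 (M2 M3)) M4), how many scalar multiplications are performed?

73275

(M2 M3): 7×9 by 9×5 → 7×5, cost 7·9·5 = 315
(M1 (M2 M3)): 96×7 by 7×5 → 96×5, cost 96·7·5 = 3360; cumulative 3675
((M1 (M2 M3)) M4): 96×5 by 5×145 → 96×145, cost 96·5·145 = 69600; cumulative 73275
Total: 73275 scalar multiplications.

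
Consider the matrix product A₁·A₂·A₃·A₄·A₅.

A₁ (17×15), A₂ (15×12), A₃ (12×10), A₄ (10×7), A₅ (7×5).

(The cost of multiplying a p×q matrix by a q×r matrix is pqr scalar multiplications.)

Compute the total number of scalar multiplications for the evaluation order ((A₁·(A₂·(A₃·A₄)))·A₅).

(A₃·A₄): 12×10 by 10×7 → 12×7, cost 12·10·7 = 840
(A₂·(A₃·A₄)): 15×12 by 12×7 → 15×7, cost 15·12·7 = 1260; cumulative 2100
(A₁·(A₂·(A₃·A₄))): 17×15 by 15×7 → 17×7, cost 17·15·7 = 1785; cumulative 3885
((A₁·(A₂·(A₃·A₄)))·A₅): 17×7 by 7×5 → 17×5, cost 17·7·5 = 595; cumulative 4480
Total: 4480 scalar multiplications.

4480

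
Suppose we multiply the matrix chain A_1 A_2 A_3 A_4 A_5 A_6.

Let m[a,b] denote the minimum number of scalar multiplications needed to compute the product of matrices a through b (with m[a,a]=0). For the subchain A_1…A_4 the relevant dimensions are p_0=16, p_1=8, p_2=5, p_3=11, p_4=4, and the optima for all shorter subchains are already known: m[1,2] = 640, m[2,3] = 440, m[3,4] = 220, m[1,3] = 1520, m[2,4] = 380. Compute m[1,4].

m[1,4] = min over k∈[1,3] of m[1,k]+m[k+1,4]+p_{0}·p_k·p_{4}.
k=1: 0 + 380 + 16·8·4 = 892; k=2: 640 + 220 + 16·5·4 = 1180; k=3: 1520 + 0 + 16·11·4 = 2224.
Minimum: 892 at k=1.

892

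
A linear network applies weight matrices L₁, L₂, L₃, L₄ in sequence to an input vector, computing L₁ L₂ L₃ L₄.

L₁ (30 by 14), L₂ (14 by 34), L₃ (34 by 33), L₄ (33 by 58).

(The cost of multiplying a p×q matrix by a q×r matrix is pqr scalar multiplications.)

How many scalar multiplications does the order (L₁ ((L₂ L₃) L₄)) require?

66864

(L₂ L₃): 14×34 by 34×33 → 14×33, cost 14·34·33 = 15708
((L₂ L₃) L₄): 14×33 by 33×58 → 14×58, cost 14·33·58 = 26796; cumulative 42504
(L₁ ((L₂ L₃) L₄)): 30×14 by 14×58 → 30×58, cost 30·14·58 = 24360; cumulative 66864
Total: 66864 scalar multiplications.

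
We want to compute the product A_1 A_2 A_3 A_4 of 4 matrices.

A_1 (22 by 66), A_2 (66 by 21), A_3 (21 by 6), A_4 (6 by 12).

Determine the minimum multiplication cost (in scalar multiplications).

Adjacent pairs: A_1A_2 = 22·66·21 = 30492; A_2A_3 = 66·21·6 = 8316; A_3A_4 = 21·6·12 = 1512.
Length 3: A_1..A_3: k=1: 0+8316+22·66·6=17028; k=2: 30492+0+22·21·6=33264 → min 17028 | A_2..A_4: k=2: 0+1512+66·21·12=18144; k=3: 8316+0+66·6·12=13068 → min 13068.
Length 4: A_1..A_4: k=1: 0+13068+22·66·12=30492; k=2: 30492+1512+22·21·12=37548; k=3: 17028+0+22·6·12=18612 → min 18612.
Optimal order: ((A_1 (A_2 A_3)) A_4) with cost 18612.

18612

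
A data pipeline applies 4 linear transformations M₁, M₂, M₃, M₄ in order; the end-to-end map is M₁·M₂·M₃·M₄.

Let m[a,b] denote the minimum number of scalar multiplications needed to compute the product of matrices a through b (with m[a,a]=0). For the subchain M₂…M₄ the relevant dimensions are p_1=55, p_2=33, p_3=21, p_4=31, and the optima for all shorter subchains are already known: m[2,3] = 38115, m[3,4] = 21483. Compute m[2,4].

73920

m[2,4] = min over k∈[2,3] of m[2,k]+m[k+1,4]+p_{1}·p_k·p_{4}.
k=2: 0 + 21483 + 55·33·31 = 77748; k=3: 38115 + 0 + 55·21·31 = 73920.
Minimum: 73920 at k=3.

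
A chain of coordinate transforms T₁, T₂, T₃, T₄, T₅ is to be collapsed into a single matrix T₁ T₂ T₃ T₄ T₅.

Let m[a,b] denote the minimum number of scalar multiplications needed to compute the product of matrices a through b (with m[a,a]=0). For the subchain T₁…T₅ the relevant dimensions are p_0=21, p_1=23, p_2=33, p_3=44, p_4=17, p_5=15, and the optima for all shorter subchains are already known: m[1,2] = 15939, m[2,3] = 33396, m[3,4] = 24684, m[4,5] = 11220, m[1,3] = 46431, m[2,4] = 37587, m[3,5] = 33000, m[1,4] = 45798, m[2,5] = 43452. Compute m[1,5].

50697

m[1,5] = min over k∈[1,4] of m[1,k]+m[k+1,5]+p_{0}·p_k·p_{5}.
k=1: 0 + 43452 + 21·23·15 = 50697; k=2: 15939 + 33000 + 21·33·15 = 59334; k=3: 46431 + 11220 + 21·44·15 = 71511; k=4: 45798 + 0 + 21·17·15 = 51153.
Minimum: 50697 at k=1.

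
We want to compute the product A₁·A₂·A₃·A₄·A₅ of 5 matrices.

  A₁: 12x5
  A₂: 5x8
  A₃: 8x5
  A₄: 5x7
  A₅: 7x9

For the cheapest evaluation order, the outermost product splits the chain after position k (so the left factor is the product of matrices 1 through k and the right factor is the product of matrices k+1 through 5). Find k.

Adjacent pairs: A₁A₂ = 12·5·8 = 480; A₂A₃ = 5·8·5 = 200; A₃A₄ = 8·5·7 = 280; A₄A₅ = 5·7·9 = 315.
Length 3: A₁..A₃: k=1: 0+200+12·5·5=500; k=2: 480+0+12·8·5=960 → min 500 | A₂..A₄: k=2: 0+280+5·8·7=560; k=3: 200+0+5·5·7=375 → min 375 | A₃..A₅: k=3: 0+315+8·5·9=675; k=4: 280+0+8·7·9=784 → min 675.
Length 4: A₁..A₄: k=1: 0+375+12·5·7=795; k=2: 480+280+12·8·7=1432; k=3: 500+0+12·5·7=920 → min 795 | A₂..A₅: k=2: 0+675+5·8·9=1035; k=3: 200+315+5·5·9=740; k=4: 375+0+5·7·9=690 → min 690.
Top-level splits: k=1: (A₁..A₁)·(A₂..A₅) → 0+690+12·5·9 = 1230; k=2: (A₁..A₂)·(A₃..A₅) → 480+675+12·8·9 = 2019; k=3: (A₁..A₃)·(A₄..A₅) → 500+315+12·5·9 = 1355; k=4: (A₁..A₄)·(A₅..A₅) → 795+0+12·7·9 = 1551.
Best split is after A₁, i.e. k = 1.

1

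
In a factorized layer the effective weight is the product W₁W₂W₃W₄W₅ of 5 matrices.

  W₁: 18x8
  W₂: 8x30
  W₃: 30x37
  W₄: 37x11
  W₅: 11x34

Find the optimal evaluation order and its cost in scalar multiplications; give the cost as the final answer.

Adjacent pairs: W₁W₂ = 18·8·30 = 4320; W₂W₃ = 8·30·37 = 8880; W₃W₄ = 30·37·11 = 12210; W₄W₅ = 37·11·34 = 13838.
Length 3: W₁..W₃: k=1: 0+8880+18·8·37=14208; k=2: 4320+0+18·30·37=24300 → min 14208 | W₂..W₄: k=2: 0+12210+8·30·11=14850; k=3: 8880+0+8·37·11=12136 → min 12136 | W₃..W₅: k=3: 0+13838+30·37·34=51578; k=4: 12210+0+30·11·34=23430 → min 23430.
Length 4: W₁..W₄: k=1: 0+12136+18·8·11=13720; k=2: 4320+12210+18·30·11=22470; k=3: 14208+0+18·37·11=21534 → min 13720 | W₂..W₅: k=2: 0+23430+8·30·34=31590; k=3: 8880+13838+8·37·34=32782; k=4: 12136+0+8·11·34=15128 → min 15128.
Length 5: W₁..W₅: k=1: 0+15128+18·8·34=20024; k=2: 4320+23430+18·30·34=46110; k=3: 14208+13838+18·37·34=50690; k=4: 13720+0+18·11·34=20452 → min 20024.
Optimal parenthesization: (W₁(((W₂W₃)W₄)W₅)) with cost 20024.

20024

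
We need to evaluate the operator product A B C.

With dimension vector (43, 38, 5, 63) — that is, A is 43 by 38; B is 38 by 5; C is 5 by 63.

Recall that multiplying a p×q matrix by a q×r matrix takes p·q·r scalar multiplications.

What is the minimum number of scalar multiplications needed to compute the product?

Order (A (B C)): (B C): 38×5 by 5×63 → 38×63, cost 38·5·63 = 11970; (A (B C)): 43×38 by 38×63 → 43×63, cost 43·38·63 = 102942; cumulative 114912. Total 114912.
Order ((A B) C): (A B): 43×38 by 38×5 → 43×5, cost 43·38·5 = 8170; ((A B) C): 43×5 by 5×63 → 43×63, cost 43·5·63 = 13545; cumulative 21715. Total 21715.
Minimum: 21715.

21715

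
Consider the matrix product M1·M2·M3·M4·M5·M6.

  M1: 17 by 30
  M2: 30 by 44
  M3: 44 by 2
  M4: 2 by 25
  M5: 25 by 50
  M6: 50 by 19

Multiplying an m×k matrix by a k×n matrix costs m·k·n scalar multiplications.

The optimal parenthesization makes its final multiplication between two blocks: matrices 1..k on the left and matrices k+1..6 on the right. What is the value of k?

Adjacent pairs: M1M2 = 17·30·44 = 22440; M2M3 = 30·44·2 = 2640; M3M4 = 44·2·25 = 2200; M4M5 = 2·25·50 = 2500; M5M6 = 25·50·19 = 23750.
Length 3: M1..M3: k=1: 0+2640+17·30·2=3660; k=2: 22440+0+17·44·2=23936 → min 3660 | M2..M4: k=2: 0+2200+30·44·25=35200; k=3: 2640+0+30·2·25=4140 → min 4140 | M3..M5: k=3: 0+2500+44·2·50=6900; k=4: 2200+0+44·25·50=57200 → min 6900 | M4..M6: k=4: 0+23750+2·25·19=24700; k=5: 2500+0+2·50·19=4400 → min 4400.
Length 4: M1..M4: k=1: 0+4140+17·30·25=16890; k=2: 22440+2200+17·44·25=43340; k=3: 3660+0+17·2·25=4510 → min 4510 | M2..M5: k=2: 0+6900+30·44·50=72900; k=3: 2640+2500+30·2·50=8140; k=4: 4140+0+30·25·50=41640 → min 8140 | M3..M6: k=3: 0+4400+44·2·19=6072; k=4: 2200+23750+44·25·19=46850; k=5: 6900+0+44·50·19=48700 → min 6072.
Length 5: M1..M5: k=1: 0+8140+17·30·50=33640; k=2: 22440+6900+17·44·50=66740; k=3: 3660+2500+17·2·50=7860; k=4: 4510+0+17·25·50=25760 → min 7860 | M2..M6: k=2: 0+6072+30·44·19=31152; k=3: 2640+4400+30·2·19=8180; k=4: 4140+23750+30·25·19=42140; k=5: 8140+0+30·50·19=36640 → min 8180.
Top-level splits: k=1: (M1..M1)·(M2..M6) → 0+8180+17·30·19 = 17870; k=2: (M1..M2)·(M3..M6) → 22440+6072+17·44·19 = 42724; k=3: (M1..M3)·(M4..M6) → 3660+4400+17·2·19 = 8706; k=4: (M1..M4)·(M5..M6) → 4510+23750+17·25·19 = 36335; k=5: (M1..M5)·(M6..M6) → 7860+0+17·50·19 = 24010.
Best split is after M3, i.e. k = 3.

3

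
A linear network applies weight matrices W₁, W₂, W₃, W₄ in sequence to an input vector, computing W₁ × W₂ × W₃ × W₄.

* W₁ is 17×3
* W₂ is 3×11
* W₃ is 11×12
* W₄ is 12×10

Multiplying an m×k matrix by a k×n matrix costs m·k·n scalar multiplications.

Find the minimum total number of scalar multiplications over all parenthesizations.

1266

Adjacent pairs: W₁W₂ = 17·3·11 = 561; W₂W₃ = 3·11·12 = 396; W₃W₄ = 11·12·10 = 1320.
Length 3: W₁..W₃: k=1: 0+396+17·3·12=1008; k=2: 561+0+17·11·12=2805 → min 1008 | W₂..W₄: k=2: 0+1320+3·11·10=1650; k=3: 396+0+3·12·10=756 → min 756.
Length 4: W₁..W₄: k=1: 0+756+17·3·10=1266; k=2: 561+1320+17·11·10=3751; k=3: 1008+0+17·12·10=3048 → min 1266.
Optimal order: (W₁ × ((W₂ × W₃) × W₄)) with cost 1266.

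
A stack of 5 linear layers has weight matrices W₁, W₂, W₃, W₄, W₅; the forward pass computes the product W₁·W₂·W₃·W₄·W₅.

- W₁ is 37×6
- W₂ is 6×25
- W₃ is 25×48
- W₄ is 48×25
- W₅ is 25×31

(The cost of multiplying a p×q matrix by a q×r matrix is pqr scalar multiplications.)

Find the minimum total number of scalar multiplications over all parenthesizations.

Adjacent pairs: W₁W₂ = 37·6·25 = 5550; W₂W₃ = 6·25·48 = 7200; W₃W₄ = 25·48·25 = 30000; W₄W₅ = 48·25·31 = 37200.
Length 3: W₁..W₃: k=1: 0+7200+37·6·48=17856; k=2: 5550+0+37·25·48=49950 → min 17856 | W₂..W₄: k=2: 0+30000+6·25·25=33750; k=3: 7200+0+6·48·25=14400 → min 14400 | W₃..W₅: k=3: 0+37200+25·48·31=74400; k=4: 30000+0+25·25·31=49375 → min 49375.
Length 4: W₁..W₄: k=1: 0+14400+37·6·25=19950; k=2: 5550+30000+37·25·25=58675; k=3: 17856+0+37·48·25=62256 → min 19950 | W₂..W₅: k=2: 0+49375+6·25·31=54025; k=3: 7200+37200+6·48·31=53328; k=4: 14400+0+6·25·31=19050 → min 19050.
Length 5: W₁..W₅: k=1: 0+19050+37·6·31=25932; k=2: 5550+49375+37·25·31=83600; k=3: 17856+37200+37·48·31=110112; k=4: 19950+0+37·25·31=48625 → min 25932.
Optimal order: (W₁·(((W₂·W₃)·W₄)·W₅)) with cost 25932.

25932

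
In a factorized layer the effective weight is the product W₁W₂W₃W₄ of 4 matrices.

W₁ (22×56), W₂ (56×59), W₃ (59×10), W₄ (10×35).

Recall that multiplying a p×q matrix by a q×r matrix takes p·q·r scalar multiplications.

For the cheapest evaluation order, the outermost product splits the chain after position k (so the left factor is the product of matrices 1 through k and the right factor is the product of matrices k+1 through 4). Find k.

3

Adjacent pairs: W₁W₂ = 22·56·59 = 72688; W₂W₃ = 56·59·10 = 33040; W₃W₄ = 59·10·35 = 20650.
Length 3: W₁..W₃: k=1: 0+33040+22·56·10=45360; k=2: 72688+0+22·59·10=85668 → min 45360 | W₂..W₄: k=2: 0+20650+56·59·35=136290; k=3: 33040+0+56·10·35=52640 → min 52640.
Top-level splits: k=1: (W₁..W₁)·(W₂..W₄) → 0+52640+22·56·35 = 95760; k=2: (W₁..W₂)·(W₃..W₄) → 72688+20650+22·59·35 = 138768; k=3: (W₁..W₃)·(W₄..W₄) → 45360+0+22·10·35 = 53060.
Best split is after W₃, i.e. k = 3.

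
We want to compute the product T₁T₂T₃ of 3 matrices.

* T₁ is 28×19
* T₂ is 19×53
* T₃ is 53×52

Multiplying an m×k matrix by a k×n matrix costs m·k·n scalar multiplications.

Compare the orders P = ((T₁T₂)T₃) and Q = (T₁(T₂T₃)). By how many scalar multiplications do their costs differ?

Order P = ((T₁T₂)T₃): (T₁T₂): 28×19 by 19×53 → 28×53, cost 28·19·53 = 28196; ((T₁T₂)T₃): 28×53 by 53×52 → 28×52, cost 28·53·52 = 77168; cumulative 105364. Total 105364.
Order Q = (T₁(T₂T₃)): (T₂T₃): 19×53 by 53×52 → 19×52, cost 19·53·52 = 52364; (T₁(T₂T₃)): 28×19 by 19×52 → 28×52, cost 28·19·52 = 27664; cumulative 80028. Total 80028.
Difference: |105364 − 80028| = 25336.

25336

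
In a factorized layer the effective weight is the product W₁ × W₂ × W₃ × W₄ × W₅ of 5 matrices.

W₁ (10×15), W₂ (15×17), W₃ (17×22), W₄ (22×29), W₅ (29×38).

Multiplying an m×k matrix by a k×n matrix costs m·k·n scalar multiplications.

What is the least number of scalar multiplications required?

23690

Adjacent pairs: W₁W₂ = 10·15·17 = 2550; W₂W₃ = 15·17·22 = 5610; W₃W₄ = 17·22·29 = 10846; W₄W₅ = 22·29·38 = 24244.
Length 3: W₁..W₃: k=1: 0+5610+10·15·22=8910; k=2: 2550+0+10·17·22=6290 → min 6290 | W₂..W₄: k=2: 0+10846+15·17·29=18241; k=3: 5610+0+15·22·29=15180 → min 15180 | W₃..W₅: k=3: 0+24244+17·22·38=38456; k=4: 10846+0+17·29·38=29580 → min 29580.
Length 4: W₁..W₄: k=1: 0+15180+10·15·29=19530; k=2: 2550+10846+10·17·29=18326; k=3: 6290+0+10·22·29=12670 → min 12670 | W₂..W₅: k=2: 0+29580+15·17·38=39270; k=3: 5610+24244+15·22·38=42394; k=4: 15180+0+15·29·38=31710 → min 31710.
Length 5: W₁..W₅: k=1: 0+31710+10·15·38=37410; k=2: 2550+29580+10·17·38=38590; k=3: 6290+24244+10·22·38=38894; k=4: 12670+0+10·29·38=23690 → min 23690.
Optimal order: ((((W₁ × W₂) × W₃) × W₄) × W₅) with cost 23690.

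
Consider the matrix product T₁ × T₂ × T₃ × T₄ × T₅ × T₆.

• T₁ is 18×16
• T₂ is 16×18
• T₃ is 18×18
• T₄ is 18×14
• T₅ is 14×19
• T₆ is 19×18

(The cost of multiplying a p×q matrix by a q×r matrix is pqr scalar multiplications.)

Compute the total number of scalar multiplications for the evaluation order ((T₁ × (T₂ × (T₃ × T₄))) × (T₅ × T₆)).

21924

(T₃ × T₄): 18×18 by 18×14 → 18×14, cost 18·18·14 = 4536
(T₂ × (T₃ × T₄)): 16×18 by 18×14 → 16×14, cost 16·18·14 = 4032; cumulative 8568
(T₁ × (T₂ × (T₃ × T₄))): 18×16 by 16×14 → 18×14, cost 18·16·14 = 4032; cumulative 12600
(T₅ × T₆): 14×19 by 19×18 → 14×18, cost 14·19·18 = 4788
((T₁ × (T₂ × (T₃ × T₄))) × (T₅ × T₆)): 18×14 by 14×18 → 18×18, cost 18·14·18 = 4536; cumulative 21924
Total: 21924 scalar multiplications.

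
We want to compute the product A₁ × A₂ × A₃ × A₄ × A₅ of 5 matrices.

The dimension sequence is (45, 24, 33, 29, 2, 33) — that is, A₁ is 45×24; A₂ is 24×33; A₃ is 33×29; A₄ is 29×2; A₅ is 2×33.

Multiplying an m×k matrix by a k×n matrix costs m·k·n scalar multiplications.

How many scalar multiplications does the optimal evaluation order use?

Adjacent pairs: A₁A₂ = 45·24·33 = 35640; A₂A₃ = 24·33·29 = 22968; A₃A₄ = 33·29·2 = 1914; A₄A₅ = 29·2·33 = 1914.
Length 3: A₁..A₃: k=1: 0+22968+45·24·29=54288; k=2: 35640+0+45·33·29=78705 → min 54288 | A₂..A₄: k=2: 0+1914+24·33·2=3498; k=3: 22968+0+24·29·2=24360 → min 3498 | A₃..A₅: k=3: 0+1914+33·29·33=33495; k=4: 1914+0+33·2·33=4092 → min 4092.
Length 4: A₁..A₄: k=1: 0+3498+45·24·2=5658; k=2: 35640+1914+45·33·2=40524; k=3: 54288+0+45·29·2=56898 → min 5658 | A₂..A₅: k=2: 0+4092+24·33·33=30228; k=3: 22968+1914+24·29·33=47850; k=4: 3498+0+24·2·33=5082 → min 5082.
Length 5: A₁..A₅: k=1: 0+5082+45·24·33=40722; k=2: 35640+4092+45·33·33=88737; k=3: 54288+1914+45·29·33=99267; k=4: 5658+0+45·2·33=8628 → min 8628.
Optimal order: ((A₁ × (A₂ × (A₃ × A₄))) × A₅) with cost 8628.

8628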